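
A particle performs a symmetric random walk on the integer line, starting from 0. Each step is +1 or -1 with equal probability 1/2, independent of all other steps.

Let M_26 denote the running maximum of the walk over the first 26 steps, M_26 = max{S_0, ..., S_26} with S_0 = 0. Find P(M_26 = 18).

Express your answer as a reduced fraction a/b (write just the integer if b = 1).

Answer: 7475/33554432

Derivation:
Let M_26 = max(S_0,...,S_26). Use the reflection principle: for j ≥ 1, #{paths with M_26 ≥ j} = #{S_26 ≥ j} + #{S_26 ≥ j+1}.
By reflection, #{M_26 ≥ 18} = #{S_26 ≥ 18} + #{S_26 ≥ 19} = 17902 + 2952 = 20854.
#{M_26 ≥ 19} = #{S_26 ≥ 19} + #{S_26 ≥ 20} = 2952 + 2952 = 5904.
#{M_26 = 18} = 20854 - 5904 = 14950.
P(M_26 = 18) = 14950/67108864 = 7475/33554432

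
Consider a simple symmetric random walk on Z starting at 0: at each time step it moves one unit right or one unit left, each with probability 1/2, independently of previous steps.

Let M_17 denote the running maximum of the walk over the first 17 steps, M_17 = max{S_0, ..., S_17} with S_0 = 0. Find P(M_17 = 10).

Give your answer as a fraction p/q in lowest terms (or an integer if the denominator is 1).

Let M_17 = max(S_0,...,S_17). Use the reflection principle: for j ≥ 1, #{paths with M_17 ≥ j} = #{S_17 ≥ j} + #{S_17 ≥ j+1}.
By reflection, #{M_17 ≥ 10} = #{S_17 ≥ 10} + #{S_17 ≥ 11} = 834 + 834 = 1668.
#{M_17 ≥ 11} = #{S_17 ≥ 11} + #{S_17 ≥ 12} = 834 + 154 = 988.
#{M_17 = 10} = 1668 - 988 = 680.
P(M_17 = 10) = 680/131072 = 85/16384

Answer: 85/16384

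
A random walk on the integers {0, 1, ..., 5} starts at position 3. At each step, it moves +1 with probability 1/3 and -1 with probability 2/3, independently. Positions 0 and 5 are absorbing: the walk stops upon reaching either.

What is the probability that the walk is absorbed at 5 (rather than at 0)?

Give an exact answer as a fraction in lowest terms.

Answer: 7/31

Derivation:
Biased walk: p = 1/3, q = 2/3, r = q/p = 2
Gambler's ruin: P(hit 5 before 0 | start at 3) = (1 - r^a)/(1 - r^N)
r^3 = 8; r^5 = 32
P = (1 - 8) / (1 - 32) = -7 / -31 = 7/31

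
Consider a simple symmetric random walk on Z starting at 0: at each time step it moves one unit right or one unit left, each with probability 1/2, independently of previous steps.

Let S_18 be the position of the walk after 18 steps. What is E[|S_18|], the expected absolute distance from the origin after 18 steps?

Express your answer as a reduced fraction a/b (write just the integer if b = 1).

Answer: 109395/32768

Derivation:
S_18 takes values m ≡ 0 (mod 2) with |m| ≤ 18; P(S_18=m) = C(18,(18+m)/2)/2^18.
Total paths: 2^18 = 262144
Distribution: P(S=-18)=1/262144, P(S=-16)=18/262144, P(S=-14)=153/262144, P(S=-12)=816/262144, P(S=-10)=3060/262144, P(S=-8)=8568/262144, P(S=-6)=18564/262144, P(S=-4)=31824/262144, P(S=-2)=43758/262144, P(S=0)=48620/262144, P(S=2)=43758/262144, P(S=4)=31824/262144, P(S=6)=18564/262144, P(S=8)=8568/262144, P(S=10)=3060/262144, P(S=12)=816/262144, P(S=14)=153/262144, P(S=16)=18/262144, P(S=18)=1/262144
E[|S_18|] = Σ_m |m|·P(S_18=m) = 875160/262144 = 109395/32768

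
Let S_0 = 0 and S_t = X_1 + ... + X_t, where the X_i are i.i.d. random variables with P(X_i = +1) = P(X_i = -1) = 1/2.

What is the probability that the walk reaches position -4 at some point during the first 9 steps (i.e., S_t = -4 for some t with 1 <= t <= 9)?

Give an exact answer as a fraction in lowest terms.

Answer: 23/128

Derivation:
Count via complement. Let g(t,s) = #length-t paths at position s with S_1..S_t all ≠ -4.
g(t,s) = g(t-1,s-1) + g(t-1,s+1) for s ≠ -4; g(t,-4) = 0.
t=0: g(0,0)=1
t=1: g(1,-1)=1 g(1,1)=1
t=2: g(2,-2)=1 g(2,0)=2 g(2,2)=1
t=3: g(3,-3)=1 g(3,-1)=3 g(3,1)=3 g(3,3)=1
t=4: g(4,-2)=4 g(4,0)=6 g(4,2)=4 g(4,4)=1
t=5: g(5,-3)=4 g(5,-1)=10 g(5,1)=10 g(5,3)=5 g(5,5)=1
t=6: g(6,-2)=14 g(6,0)=20 g(6,2)=15 g(6,4)=6 g(6,6)=1
t=7: g(7,-3)=14 g(7,-1)=34 g(7,1)=35 g(7,3)=21 g(7,5)=7 g(7,7)=1
t=8: g(8,-2)=48 g(8,0)=69 g(8,2)=56 g(8,4)=28 g(8,6)=8 g(8,8)=1
t=9: g(9,-3)=48 g(9,-1)=117 g(9,1)=125 g(9,3)=84 g(9,5)=36 g(9,7)=9 g(9,9)=1
Paths never hitting -4: Σ_s g(9,s) = 420
Paths hitting -4: 2^9 - 420 = 92
P = 92/512 = 23/128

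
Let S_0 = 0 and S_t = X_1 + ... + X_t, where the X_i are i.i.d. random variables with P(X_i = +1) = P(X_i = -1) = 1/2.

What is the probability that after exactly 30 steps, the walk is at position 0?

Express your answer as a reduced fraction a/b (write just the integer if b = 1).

To return to 0 after 30 steps: need exactly 15 steps of +1 and 15 of -1.
Favorable paths: C(30,15) = 155117520
Total paths: 2^30 = 1073741824
P = 155117520/1073741824 = 9694845/67108864

Answer: 9694845/67108864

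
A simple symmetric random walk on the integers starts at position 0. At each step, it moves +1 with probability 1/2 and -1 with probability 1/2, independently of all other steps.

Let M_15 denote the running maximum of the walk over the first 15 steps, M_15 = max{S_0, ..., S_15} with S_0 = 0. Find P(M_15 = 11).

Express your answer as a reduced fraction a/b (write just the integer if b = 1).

Let M_15 = max(S_0,...,S_15). Use the reflection principle: for j ≥ 1, #{paths with M_15 ≥ j} = #{S_15 ≥ j} + #{S_15 ≥ j+1}.
By reflection, #{M_15 ≥ 11} = #{S_15 ≥ 11} + #{S_15 ≥ 12} = 121 + 16 = 137.
#{M_15 ≥ 12} = #{S_15 ≥ 12} + #{S_15 ≥ 13} = 16 + 16 = 32.
#{M_15 = 11} = 137 - 32 = 105.
P(M_15 = 11) = 105/32768 = 105/32768

Answer: 105/32768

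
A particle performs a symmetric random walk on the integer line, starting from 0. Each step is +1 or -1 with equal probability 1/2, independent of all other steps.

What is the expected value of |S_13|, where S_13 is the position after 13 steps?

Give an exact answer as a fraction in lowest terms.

S_13 takes values m ≡ 1 (mod 2) with |m| ≤ 13; P(S_13=m) = C(13,(13+m)/2)/2^13.
Total paths: 2^13 = 8192
Distribution: P(S=-13)=1/8192, P(S=-11)=13/8192, P(S=-9)=78/8192, P(S=-7)=286/8192, P(S=-5)=715/8192, P(S=-3)=1287/8192, P(S=-1)=1716/8192, P(S=1)=1716/8192, P(S=3)=1287/8192, P(S=5)=715/8192, P(S=7)=286/8192, P(S=9)=78/8192, P(S=11)=13/8192, P(S=13)=1/8192
E[|S_13|] = Σ_m |m|·P(S_13=m) = 24024/8192 = 3003/1024

Answer: 3003/1024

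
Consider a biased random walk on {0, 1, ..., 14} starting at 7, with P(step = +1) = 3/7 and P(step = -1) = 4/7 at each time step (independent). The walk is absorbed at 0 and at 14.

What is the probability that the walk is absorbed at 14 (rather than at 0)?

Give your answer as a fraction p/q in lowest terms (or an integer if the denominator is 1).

Biased walk: p = 3/7, q = 4/7, r = q/p = 4/3
Gambler's ruin: P(hit 14 before 0 | start at 7) = (1 - r^a)/(1 - r^N)
r^7 = 16384/2187; r^14 = 268435456/4782969
P = (1 - 16384/2187) / (1 - 268435456/4782969) = -14197/2187 / -263652487/4782969 = 2187/18571

Answer: 2187/18571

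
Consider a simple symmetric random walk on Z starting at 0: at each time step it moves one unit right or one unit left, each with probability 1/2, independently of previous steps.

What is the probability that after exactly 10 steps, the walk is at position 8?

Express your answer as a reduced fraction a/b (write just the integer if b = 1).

To reach position 8 after 10 steps: need 9 steps of +1 and 1 of -1.
Favorable paths: C(10,9) = 10
Total paths: 2^10 = 1024
P = 10/1024 = 5/512

Answer: 5/512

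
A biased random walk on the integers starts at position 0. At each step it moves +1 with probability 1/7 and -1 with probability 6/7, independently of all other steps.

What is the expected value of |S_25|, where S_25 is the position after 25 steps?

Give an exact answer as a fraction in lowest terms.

Answer: 488728338078025489075/27368747340080916343

Derivation:
S_25 takes values m ≡ 1 (mod 2) with |m| ≤ 25; P(S_25=m) = C(25,(25+m)/2) · (1/7)^((25+m)/2) · (6/7)^((25-m)/2).
Distribution: P(S=-25)=28430288029929701376/1341068619663964900807, P(S=-23)=118459533458040422400/1341068619663964900807, P(S=-21)=236919066916080844800/1341068619663964900807, P(S=-19)=302729918837214412800/1341068619663964900807, P(S=-17)=277502425600779878400/1341068619663964900807, P(S=-15)=27750242560077987840/191581231380566414401, P(S=-13)=15416801422265548800/191581231380566414401, P(S=-11)=48819871170507571200/1341068619663964900807, P(S=-9)=18307451688940339200/1341068619663964900807, P(S=-7)=5763457013184921600/1341068619663964900807, P(S=-5)=1536921870182645760/1341068619663964900807, P(S=-3)=349300425041510400/1341068619663964900807, P(S=-1)=9702789584486400/191581231380566414401, P(S=1)=1617131597414400/191581231380566414401, P(S=3)=1617131597414400/1341068619663964900807, P(S=5)=197649417461760/1341068619663964900807, P(S=7)=20588480985600/1341068619663964900807, P(S=9)=1816630675200/1341068619663964900807, P(S=11)=134565235200/1341068619663964900807, P(S=13)=1180396800/191581231380566414401, P(S=15)=59019840/191581231380566414401, P(S=17)=16394400/1341068619663964900807, P(S=19)=496800/1341068619663964900807, P(S=21)=10800/1341068619663964900807, P(S=23)=150/1341068619663964900807, P(S=25)=1/1341068619663964900807
E[|S_25|] = Σ_m |m|·P(S_25=m) = 488728338078025489075/27368747340080916343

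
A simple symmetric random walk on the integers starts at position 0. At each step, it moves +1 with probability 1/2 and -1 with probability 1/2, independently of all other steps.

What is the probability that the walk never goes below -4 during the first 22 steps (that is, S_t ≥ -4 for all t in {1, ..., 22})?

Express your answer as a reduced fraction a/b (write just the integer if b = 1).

Answer: 748391/1048576

Derivation:
Let f(t,s) = #length-t paths at position s with S_1..S_t all ≥ -4.
f(t,s) = f(t-1,s-1) + f(t-1,s+1) for s ≥ -4; f(t,s) = 0 for s < -4.
t=0: f(0,0)=1
t=1: f(1,-1)=1 f(1,1)=1
t=2: f(2,-2)=1 f(2,0)=2 f(2,2)=1
t=3: f(3,-3)=1 f(3,-1)=3 f(3,1)=3 f(3,3)=1
t=4: f(4,-4)=1 f(4,-2)=4 f(4,0)=6 f(4,2)=4 f(4,4)=1
t=5: f(5,-3)=5 f(5,-1)=10 f(5,1)=10 f(5,3)=5 f(5,5)=1
t=6: f(6,-4)=5 f(6,-2)=15 f(6,0)=20 f(6,2)=15 f(6,4)=6 f(6,6)=1
t=7: f(7,-3)=20 f(7,-1)=35 f(7,1)=35 f(7,3)=21 f(7,5)=7 f(7,7)=1
t=8: f(8,-4)=20 f(8,-2)=55 f(8,0)=70 f(8,2)=56 f(8,4)=28 f(8,6)=8 f(8,8)=1
t=9: f(9,-3)=75 f(9,-1)=125 f(9,1)=126 f(9,3)=84 f(9,5)=36 f(9,7)=9 f(9,9)=1
t=10: f(10,-4)=75 f(10,-2)=200 f(10,0)=251 f(10,2)=210 f(10,4)=120 f(10,6)=45 f(10,8)=10 f(10,10)=1
t=11: f(11,-3)=275 f(11,-1)=451 f(11,1)=461 f(11,3)=330 f(11,5)=165 f(11,7)=55 f(11,9)=11 f(11,11)=1
t=12: f(12,-4)=275 f(12,-2)=726 f(12,0)=912 f(12,2)=791 f(12,4)=495 f(12,6)=220 f(12,8)=66 f(12,10)=12 f(12,12)=1
t=13: f(13,-3)=1001 f(13,-1)=1638 f(13,1)=1703 f(13,3)=1286 f(13,5)=715 f(13,7)=286 f(13,9)=78 f(13,11)=13 f(13,13)=1
t=14: f(14,-4)=1001 f(14,-2)=2639 f(14,0)=3341 f(14,2)=2989 f(14,4)=2001 f(14,6)=1001 f(14,8)=364 f(14,10)=91 f(14,12)=14 f(14,14)=1
t=15: f(15,-3)=3640 f(15,-1)=5980 f(15,1)=6330 f(15,3)=4990 f(15,5)=3002 f(15,7)=1365 f(15,9)=455 f(15,11)=105 f(15,13)=15 f(15,15)=1
t=16: f(16,-4)=3640 f(16,-2)=9620 f(16,0)=12310 f(16,2)=11320 f(16,4)=7992 f(16,6)=4367 f(16,8)=1820 f(16,10)=560 f(16,12)=120 f(16,14)=16 f(16,16)=1
t=17: f(17,-3)=13260 f(17,-1)=21930 f(17,1)=23630 f(17,3)=19312 f(17,5)=12359 f(17,7)=6187 f(17,9)=2380 f(17,11)=680 f(17,13)=136 f(17,15)=17 f(17,17)=1
t=18: f(18,-4)=13260 f(18,-2)=35190 f(18,0)=45560 f(18,2)=42942 f(18,4)=31671 f(18,6)=18546 f(18,8)=8567 f(18,10)=3060 f(18,12)=816 f(18,14)=153 f(18,16)=18 f(18,18)=1
t=19: f(19,-3)=48450 f(19,-1)=80750 f(19,1)=88502 f(19,3)=74613 f(19,5)=50217 f(19,7)=27113 f(19,9)=11627 f(19,11)=3876 f(19,13)=969 f(19,15)=171 f(19,17)=19 f(19,19)=1
t=20: f(20,-4)=48450 f(20,-2)=129200 f(20,0)=169252 f(20,2)=163115 f(20,4)=124830 f(20,6)=77330 f(20,8)=38740 f(20,10)=15503 f(20,12)=4845 f(20,14)=1140 f(20,16)=190 f(20,18)=20 f(20,20)=1
t=21: f(21,-3)=177650 f(21,-1)=298452 f(21,1)=332367 f(21,3)=287945 f(21,5)=202160 f(21,7)=116070 f(21,9)=54243 f(21,11)=20348 f(21,13)=5985 f(21,15)=1330 f(21,17)=210 f(21,19)=21 f(21,21)=1
t=22: f(22,-4)=177650 f(22,-2)=476102 f(22,0)=630819 f(22,2)=620312 f(22,4)=490105 f(22,6)=318230 f(22,8)=170313 f(22,10)=74591 f(22,12)=26333 f(22,14)=7315 f(22,16)=1540 f(22,18)=231 f(22,20)=22 f(22,22)=1
Σ_s f(22,s) = 2993564
P = 2993564/4194304 = 748391/1048576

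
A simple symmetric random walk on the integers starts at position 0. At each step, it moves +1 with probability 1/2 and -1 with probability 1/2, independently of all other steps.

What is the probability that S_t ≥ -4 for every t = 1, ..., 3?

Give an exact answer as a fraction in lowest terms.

Let f(t,s) = #length-t paths at position s with S_1..S_t all ≥ -4.
f(t,s) = f(t-1,s-1) + f(t-1,s+1) for s ≥ -4; f(t,s) = 0 for s < -4.
t=0: f(0,0)=1
t=1: f(1,-1)=1 f(1,1)=1
t=2: f(2,-2)=1 f(2,0)=2 f(2,2)=1
t=3: f(3,-3)=1 f(3,-1)=3 f(3,1)=3 f(3,3)=1
Σ_s f(3,s) = 8
P = 8/8 = 1

Answer: 1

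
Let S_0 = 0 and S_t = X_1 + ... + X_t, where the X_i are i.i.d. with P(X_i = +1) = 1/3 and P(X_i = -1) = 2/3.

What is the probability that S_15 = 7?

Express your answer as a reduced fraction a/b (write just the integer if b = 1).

To reach position 7 after 15 steps: need 11 steps of +1 and 4 steps of -1.
Number of such sequences: C(15,11) = 1365
Each has probability (1/3)^11 · (2/3)^4 = 16/14348907
P = 1365 · 16/14348907 = 7280/4782969

Answer: 7280/4782969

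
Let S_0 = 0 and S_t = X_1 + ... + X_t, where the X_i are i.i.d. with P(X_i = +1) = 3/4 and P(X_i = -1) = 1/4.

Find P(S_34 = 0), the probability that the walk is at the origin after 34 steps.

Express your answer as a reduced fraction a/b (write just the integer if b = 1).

To be at 0 after 34 steps: need exactly 17 steps of +1 and 17 of -1.
Number of such sequences: C(34,17) = 2333606220
Each has probability (3/4)^17 · (1/4)^17 = 129140163/295147905179352825856
P = 2333606220 · 129140163/295147905179352825856 = 75340571907153465/73786976294838206464

Answer: 75340571907153465/73786976294838206464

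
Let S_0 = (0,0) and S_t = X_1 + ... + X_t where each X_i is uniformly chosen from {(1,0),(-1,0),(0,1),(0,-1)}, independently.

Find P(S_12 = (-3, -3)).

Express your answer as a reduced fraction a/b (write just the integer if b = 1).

Let h be the number of horizontal steps (so 12-h are vertical). To end at (-3,-3) need (h-3)/2 right-steps and ((12-h)-3)/2 up-steps.
Sum over h with 3 ≤ h ≤ 9, h ≡ 1 (mod 2), 12-h ≡ 1 (mod 2):
h=3: C(12,3)·C(3,0)·C(9,3) = 220·1·84 = 18480
h=5: C(12,5)·C(5,1)·C(7,2) = 792·5·21 = 83160
h=7: C(12,7)·C(7,2)·C(5,1) = 792·21·5 = 83160
h=9: C(12,9)·C(9,3)·C(3,0) = 220·84·1 = 18480
Total favorable: 203280
Total paths: 4^12 = 16777216
P = 203280/16777216 = 12705/1048576

Answer: 12705/1048576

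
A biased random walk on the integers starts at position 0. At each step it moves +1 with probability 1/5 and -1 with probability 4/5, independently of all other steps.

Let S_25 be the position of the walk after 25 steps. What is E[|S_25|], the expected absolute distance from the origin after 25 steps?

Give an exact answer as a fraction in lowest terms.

S_25 takes values m ≡ 1 (mod 2) with |m| ≤ 25; P(S_25=m) = C(25,(25+m)/2) · (1/5)^((25+m)/2) · (4/5)^((25-m)/2).
Distribution: P(S=-25)=1125899906842624/298023223876953125, P(S=-23)=281474976710656/11920928955078125, P(S=-21)=844424930131968/11920928955078125, P(S=-19)=1618481116086272/11920928955078125, P(S=-17)=2225411534618624/11920928955078125, P(S=-15)=11683410556747776/59604644775390625, P(S=-13)=1947235092791296/11920928955078125, P(S=-11)=1321338098679808/11920928955078125, P(S=-9)=743252680507392/11920928955078125, P(S=-7)=350980432461824/11920928955078125, P(S=-5)=701960864923648/59604644775390625, P(S=-3)=47860968062976/11920928955078125, P(S=-1)=13959449018368/11920928955078125, P(S=1)=3489862254592/11920928955078125, P(S=3)=747827625984/11920928955078125, P(S=5)=685508657152/59604644775390625, P(S=7)=21422145536/11920928955078125, P(S=9)=2835283968/11920928955078125, P(S=11)=315031552/11920928955078125, P(S=13)=29016064/11920928955078125, P(S=15)=10881024/59604644775390625, P(S=17)=129536/11920928955078125, P(S=19)=5888/11920928955078125, P(S=21)=192/11920928955078125, P(S=23)=4/11920928955078125, P(S=25)=1/298023223876953125
E[|S_25|] = Σ_m |m|·P(S_25=m) = 35765426146786873/2384185791015625

Answer: 35765426146786873/2384185791015625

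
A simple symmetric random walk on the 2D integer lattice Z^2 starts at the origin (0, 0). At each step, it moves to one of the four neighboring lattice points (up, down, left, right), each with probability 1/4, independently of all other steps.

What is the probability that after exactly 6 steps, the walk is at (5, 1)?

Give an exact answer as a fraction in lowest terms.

Answer: 3/2048

Derivation:
Let h be the number of horizontal steps (so 6-h are vertical). To end at (5,1) need (h+5)/2 right-steps and ((6-h)+1)/2 up-steps.
Sum over h with 5 ≤ h ≤ 5, h ≡ 1 (mod 2), 6-h ≡ 1 (mod 2):
h=5: C(6,5)·C(5,5)·C(1,1) = 6·1·1 = 6
Total favorable: 6
Total paths: 4^6 = 4096
P = 6/4096 = 3/2048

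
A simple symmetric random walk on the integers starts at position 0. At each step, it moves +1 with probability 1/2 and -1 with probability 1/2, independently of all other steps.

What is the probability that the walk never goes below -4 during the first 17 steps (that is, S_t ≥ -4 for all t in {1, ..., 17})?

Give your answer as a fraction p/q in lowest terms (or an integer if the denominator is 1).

Answer: 24973/32768

Derivation:
Let f(t,s) = #length-t paths at position s with S_1..S_t all ≥ -4.
f(t,s) = f(t-1,s-1) + f(t-1,s+1) for s ≥ -4; f(t,s) = 0 for s < -4.
t=0: f(0,0)=1
t=1: f(1,-1)=1 f(1,1)=1
t=2: f(2,-2)=1 f(2,0)=2 f(2,2)=1
t=3: f(3,-3)=1 f(3,-1)=3 f(3,1)=3 f(3,3)=1
t=4: f(4,-4)=1 f(4,-2)=4 f(4,0)=6 f(4,2)=4 f(4,4)=1
t=5: f(5,-3)=5 f(5,-1)=10 f(5,1)=10 f(5,3)=5 f(5,5)=1
t=6: f(6,-4)=5 f(6,-2)=15 f(6,0)=20 f(6,2)=15 f(6,4)=6 f(6,6)=1
t=7: f(7,-3)=20 f(7,-1)=35 f(7,1)=35 f(7,3)=21 f(7,5)=7 f(7,7)=1
t=8: f(8,-4)=20 f(8,-2)=55 f(8,0)=70 f(8,2)=56 f(8,4)=28 f(8,6)=8 f(8,8)=1
t=9: f(9,-3)=75 f(9,-1)=125 f(9,1)=126 f(9,3)=84 f(9,5)=36 f(9,7)=9 f(9,9)=1
t=10: f(10,-4)=75 f(10,-2)=200 f(10,0)=251 f(10,2)=210 f(10,4)=120 f(10,6)=45 f(10,8)=10 f(10,10)=1
t=11: f(11,-3)=275 f(11,-1)=451 f(11,1)=461 f(11,3)=330 f(11,5)=165 f(11,7)=55 f(11,9)=11 f(11,11)=1
t=12: f(12,-4)=275 f(12,-2)=726 f(12,0)=912 f(12,2)=791 f(12,4)=495 f(12,6)=220 f(12,8)=66 f(12,10)=12 f(12,12)=1
t=13: f(13,-3)=1001 f(13,-1)=1638 f(13,1)=1703 f(13,3)=1286 f(13,5)=715 f(13,7)=286 f(13,9)=78 f(13,11)=13 f(13,13)=1
t=14: f(14,-4)=1001 f(14,-2)=2639 f(14,0)=3341 f(14,2)=2989 f(14,4)=2001 f(14,6)=1001 f(14,8)=364 f(14,10)=91 f(14,12)=14 f(14,14)=1
t=15: f(15,-3)=3640 f(15,-1)=5980 f(15,1)=6330 f(15,3)=4990 f(15,5)=3002 f(15,7)=1365 f(15,9)=455 f(15,11)=105 f(15,13)=15 f(15,15)=1
t=16: f(16,-4)=3640 f(16,-2)=9620 f(16,0)=12310 f(16,2)=11320 f(16,4)=7992 f(16,6)=4367 f(16,8)=1820 f(16,10)=560 f(16,12)=120 f(16,14)=16 f(16,16)=1
t=17: f(17,-3)=13260 f(17,-1)=21930 f(17,1)=23630 f(17,3)=19312 f(17,5)=12359 f(17,7)=6187 f(17,9)=2380 f(17,11)=680 f(17,13)=136 f(17,15)=17 f(17,17)=1
Σ_s f(17,s) = 99892
P = 99892/131072 = 24973/32768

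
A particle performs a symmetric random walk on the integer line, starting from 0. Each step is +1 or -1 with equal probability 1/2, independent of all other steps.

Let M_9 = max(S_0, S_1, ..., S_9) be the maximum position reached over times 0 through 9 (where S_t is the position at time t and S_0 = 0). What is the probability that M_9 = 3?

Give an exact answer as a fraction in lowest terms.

Let M_9 = max(S_0,...,S_9). Use the reflection principle: for j ≥ 1, #{paths with M_9 ≥ j} = #{S_9 ≥ j} + #{S_9 ≥ j+1}.
By reflection, #{M_9 ≥ 3} = #{S_9 ≥ 3} + #{S_9 ≥ 4} = 130 + 46 = 176.
#{M_9 ≥ 4} = #{S_9 ≥ 4} + #{S_9 ≥ 5} = 46 + 46 = 92.
#{M_9 = 3} = 176 - 92 = 84.
P(M_9 = 3) = 84/512 = 21/128

Answer: 21/128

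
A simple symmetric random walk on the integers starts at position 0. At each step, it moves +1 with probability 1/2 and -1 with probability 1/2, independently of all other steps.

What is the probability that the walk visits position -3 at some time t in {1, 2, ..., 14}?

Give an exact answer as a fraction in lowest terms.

Count via complement. Let g(t,s) = #length-t paths at position s with S_1..S_t all ≠ -3.
g(t,s) = g(t-1,s-1) + g(t-1,s+1) for s ≠ -3; g(t,-3) = 0.
t=0: g(0,0)=1
t=1: g(1,-1)=1 g(1,1)=1
t=2: g(2,-2)=1 g(2,0)=2 g(2,2)=1
t=3: g(3,-1)=3 g(3,1)=3 g(3,3)=1
t=4: g(4,-2)=3 g(4,0)=6 g(4,2)=4 g(4,4)=1
t=5: g(5,-1)=9 g(5,1)=10 g(5,3)=5 g(5,5)=1
t=6: g(6,-2)=9 g(6,0)=19 g(6,2)=15 g(6,4)=6 g(6,6)=1
t=7: g(7,-1)=28 g(7,1)=34 g(7,3)=21 g(7,5)=7 g(7,7)=1
t=8: g(8,-2)=28 g(8,0)=62 g(8,2)=55 g(8,4)=28 g(8,6)=8 g(8,8)=1
t=9: g(9,-1)=90 g(9,1)=117 g(9,3)=83 g(9,5)=36 g(9,7)=9 g(9,9)=1
t=10: g(10,-2)=90 g(10,0)=207 g(10,2)=200 g(10,4)=119 g(10,6)=45 g(10,8)=10 g(10,10)=1
t=11: g(11,-1)=297 g(11,1)=407 g(11,3)=319 g(11,5)=164 g(11,7)=55 g(11,9)=11 g(11,11)=1
t=12: g(12,-2)=297 g(12,0)=704 g(12,2)=726 g(12,4)=483 g(12,6)=219 g(12,8)=66 g(12,10)=12 g(12,12)=1
t=13: g(13,-1)=1001 g(13,1)=1430 g(13,3)=1209 g(13,5)=702 g(13,7)=285 g(13,9)=78 g(13,11)=13 g(13,13)=1
t=14: g(14,-2)=1001 g(14,0)=2431 g(14,2)=2639 g(14,4)=1911 g(14,6)=987 g(14,8)=363 g(14,10)=91 g(14,12)=14 g(14,14)=1
Paths never hitting -3: Σ_s g(14,s) = 9438
Paths hitting -3: 2^14 - 9438 = 6946
P = 6946/16384 = 3473/8192

Answer: 3473/8192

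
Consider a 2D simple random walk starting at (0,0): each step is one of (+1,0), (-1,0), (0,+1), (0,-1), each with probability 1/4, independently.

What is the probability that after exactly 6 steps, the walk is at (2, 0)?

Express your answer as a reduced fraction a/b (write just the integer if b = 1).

Let h be the number of horizontal steps (so 6-h are vertical). To end at (2,0) need (h+2)/2 right-steps and ((6-h)+0)/2 up-steps.
Sum over h with 2 ≤ h ≤ 6, h ≡ 0 (mod 2), 6-h ≡ 0 (mod 2):
h=2: C(6,2)·C(2,2)·C(4,2) = 15·1·6 = 90
h=4: C(6,4)·C(4,3)·C(2,1) = 15·4·2 = 120
h=6: C(6,6)·C(6,4)·C(0,0) = 1·15·1 = 15
Total favorable: 225
Total paths: 4^6 = 4096
P = 225/4096 = 225/4096

Answer: 225/4096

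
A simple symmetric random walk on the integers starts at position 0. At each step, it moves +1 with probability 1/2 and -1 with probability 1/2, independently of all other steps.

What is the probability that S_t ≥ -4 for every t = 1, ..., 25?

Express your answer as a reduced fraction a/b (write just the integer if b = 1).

Let f(t,s) = #length-t paths at position s with S_1..S_t all ≥ -4.
f(t,s) = f(t-1,s-1) + f(t-1,s+1) for s ≥ -4; f(t,s) = 0 for s < -4.
t=0: f(0,0)=1
t=1: f(1,-1)=1 f(1,1)=1
t=2: f(2,-2)=1 f(2,0)=2 f(2,2)=1
t=3: f(3,-3)=1 f(3,-1)=3 f(3,1)=3 f(3,3)=1
t=4: f(4,-4)=1 f(4,-2)=4 f(4,0)=6 f(4,2)=4 f(4,4)=1
t=5: f(5,-3)=5 f(5,-1)=10 f(5,1)=10 f(5,3)=5 f(5,5)=1
t=6: f(6,-4)=5 f(6,-2)=15 f(6,0)=20 f(6,2)=15 f(6,4)=6 f(6,6)=1
t=7: f(7,-3)=20 f(7,-1)=35 f(7,1)=35 f(7,3)=21 f(7,5)=7 f(7,7)=1
t=8: f(8,-4)=20 f(8,-2)=55 f(8,0)=70 f(8,2)=56 f(8,4)=28 f(8,6)=8 f(8,8)=1
t=9: f(9,-3)=75 f(9,-1)=125 f(9,1)=126 f(9,3)=84 f(9,5)=36 f(9,7)=9 f(9,9)=1
t=10: f(10,-4)=75 f(10,-2)=200 f(10,0)=251 f(10,2)=210 f(10,4)=120 f(10,6)=45 f(10,8)=10 f(10,10)=1
t=11: f(11,-3)=275 f(11,-1)=451 f(11,1)=461 f(11,3)=330 f(11,5)=165 f(11,7)=55 f(11,9)=11 f(11,11)=1
t=12: f(12,-4)=275 f(12,-2)=726 f(12,0)=912 f(12,2)=791 f(12,4)=495 f(12,6)=220 f(12,8)=66 f(12,10)=12 f(12,12)=1
t=13: f(13,-3)=1001 f(13,-1)=1638 f(13,1)=1703 f(13,3)=1286 f(13,5)=715 f(13,7)=286 f(13,9)=78 f(13,11)=13 f(13,13)=1
t=14: f(14,-4)=1001 f(14,-2)=2639 f(14,0)=3341 f(14,2)=2989 f(14,4)=2001 f(14,6)=1001 f(14,8)=364 f(14,10)=91 f(14,12)=14 f(14,14)=1
t=15: f(15,-3)=3640 f(15,-1)=5980 f(15,1)=6330 f(15,3)=4990 f(15,5)=3002 f(15,7)=1365 f(15,9)=455 f(15,11)=105 f(15,13)=15 f(15,15)=1
t=16: f(16,-4)=3640 f(16,-2)=9620 f(16,0)=12310 f(16,2)=11320 f(16,4)=7992 f(16,6)=4367 f(16,8)=1820 f(16,10)=560 f(16,12)=120 f(16,14)=16 f(16,16)=1
t=17: f(17,-3)=13260 f(17,-1)=21930 f(17,1)=23630 f(17,3)=19312 f(17,5)=12359 f(17,7)=6187 f(17,9)=2380 f(17,11)=680 f(17,13)=136 f(17,15)=17 f(17,17)=1
t=18: f(18,-4)=13260 f(18,-2)=35190 f(18,0)=45560 f(18,2)=42942 f(18,4)=31671 f(18,6)=18546 f(18,8)=8567 f(18,10)=3060 f(18,12)=816 f(18,14)=153 f(18,16)=18 f(18,18)=1
t=19: f(19,-3)=48450 f(19,-1)=80750 f(19,1)=88502 f(19,3)=74613 f(19,5)=50217 f(19,7)=27113 f(19,9)=11627 f(19,11)=3876 f(19,13)=969 f(19,15)=171 f(19,17)=19 f(19,19)=1
t=20: f(20,-4)=48450 f(20,-2)=129200 f(20,0)=169252 f(20,2)=163115 f(20,4)=124830 f(20,6)=77330 f(20,8)=38740 f(20,10)=15503 f(20,12)=4845 f(20,14)=1140 f(20,16)=190 f(20,18)=20 f(20,20)=1
t=21: f(21,-3)=177650 f(21,-1)=298452 f(21,1)=332367 f(21,3)=287945 f(21,5)=202160 f(21,7)=116070 f(21,9)=54243 f(21,11)=20348 f(21,13)=5985 f(21,15)=1330 f(21,17)=210 f(21,19)=21 f(21,21)=1
t=22: f(22,-4)=177650 f(22,-2)=476102 f(22,0)=630819 f(22,2)=620312 f(22,4)=490105 f(22,6)=318230 f(22,8)=170313 f(22,10)=74591 f(22,12)=26333 f(22,14)=7315 f(22,16)=1540 f(22,18)=231 f(22,20)=22 f(22,22)=1
t=23: f(23,-3)=653752 f(23,-1)=1106921 f(23,1)=1251131 f(23,3)=1110417 f(23,5)=808335 f(23,7)=488543 f(23,9)=244904 f(23,11)=100924 f(23,13)=33648 f(23,15)=8855 f(23,17)=1771 f(23,19)=253 f(23,21)=23 f(23,23)=1
t=24: f(24,-4)=653752 f(24,-2)=1760673 f(24,0)=2358052 f(24,2)=2361548 f(24,4)=1918752 f(24,6)=1296878 f(24,8)=733447 f(24,10)=345828 f(24,12)=134572 f(24,14)=42503 f(24,16)=10626 f(24,18)=2024 f(24,20)=276 f(24,22)=24 f(24,24)=1
t=25: f(25,-3)=2414425 f(25,-1)=4118725 f(25,1)=4719600 f(25,3)=4280300 f(25,5)=3215630 f(25,7)=2030325 f(25,9)=1079275 f(25,11)=480400 f(25,13)=177075 f(25,15)=53129 f(25,17)=12650 f(25,19)=2300 f(25,21)=300 f(25,23)=25 f(25,25)=1
Σ_s f(25,s) = 22584160
P = 22584160/33554432 = 705755/1048576

Answer: 705755/1048576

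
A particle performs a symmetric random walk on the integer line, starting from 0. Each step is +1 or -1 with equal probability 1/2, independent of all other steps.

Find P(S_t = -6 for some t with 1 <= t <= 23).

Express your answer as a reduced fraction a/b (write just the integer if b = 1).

Count via complement. Let g(t,s) = #length-t paths at position s with S_1..S_t all ≠ -6.
g(t,s) = g(t-1,s-1) + g(t-1,s+1) for s ≠ -6; g(t,-6) = 0.
t=0: g(0,0)=1
t=1: g(1,-1)=1 g(1,1)=1
t=2: g(2,-2)=1 g(2,0)=2 g(2,2)=1
t=3: g(3,-3)=1 g(3,-1)=3 g(3,1)=3 g(3,3)=1
t=4: g(4,-4)=1 g(4,-2)=4 g(4,0)=6 g(4,2)=4 g(4,4)=1
t=5: g(5,-5)=1 g(5,-3)=5 g(5,-1)=10 g(5,1)=10 g(5,3)=5 g(5,5)=1
t=6: g(6,-4)=6 g(6,-2)=15 g(6,0)=20 g(6,2)=15 g(6,4)=6 g(6,6)=1
t=7: g(7,-5)=6 g(7,-3)=21 g(7,-1)=35 g(7,1)=35 g(7,3)=21 g(7,5)=7 g(7,7)=1
t=8: g(8,-4)=27 g(8,-2)=56 g(8,0)=70 g(8,2)=56 g(8,4)=28 g(8,6)=8 g(8,8)=1
t=9: g(9,-5)=27 g(9,-3)=83 g(9,-1)=126 g(9,1)=126 g(9,3)=84 g(9,5)=36 g(9,7)=9 g(9,9)=1
t=10: g(10,-4)=110 g(10,-2)=209 g(10,0)=252 g(10,2)=210 g(10,4)=120 g(10,6)=45 g(10,8)=10 g(10,10)=1
t=11: g(11,-5)=110 g(11,-3)=319 g(11,-1)=461 g(11,1)=462 g(11,3)=330 g(11,5)=165 g(11,7)=55 g(11,9)=11 g(11,11)=1
t=12: g(12,-4)=429 g(12,-2)=780 g(12,0)=923 g(12,2)=792 g(12,4)=495 g(12,6)=220 g(12,8)=66 g(12,10)=12 g(12,12)=1
t=13: g(13,-5)=429 g(13,-3)=1209 g(13,-1)=1703 g(13,1)=1715 g(13,3)=1287 g(13,5)=715 g(13,7)=286 g(13,9)=78 g(13,11)=13 g(13,13)=1
t=14: g(14,-4)=1638 g(14,-2)=2912 g(14,0)=3418 g(14,2)=3002 g(14,4)=2002 g(14,6)=1001 g(14,8)=364 g(14,10)=91 g(14,12)=14 g(14,14)=1
t=15: g(15,-5)=1638 g(15,-3)=4550 g(15,-1)=6330 g(15,1)=6420 g(15,3)=5004 g(15,5)=3003 g(15,7)=1365 g(15,9)=455 g(15,11)=105 g(15,13)=15 g(15,15)=1
t=16: g(16,-4)=6188 g(16,-2)=10880 g(16,0)=12750 g(16,2)=11424 g(16,4)=8007 g(16,6)=4368 g(16,8)=1820 g(16,10)=560 g(16,12)=120 g(16,14)=16 g(16,16)=1
t=17: g(17,-5)=6188 g(17,-3)=17068 g(17,-1)=23630 g(17,1)=24174 g(17,3)=19431 g(17,5)=12375 g(17,7)=6188 g(17,9)=2380 g(17,11)=680 g(17,13)=136 g(17,15)=17 g(17,17)=1
t=18: g(18,-4)=23256 g(18,-2)=40698 g(18,0)=47804 g(18,2)=43605 g(18,4)=31806 g(18,6)=18563 g(18,8)=8568 g(18,10)=3060 g(18,12)=816 g(18,14)=153 g(18,16)=18 g(18,18)=1
t=19: g(19,-5)=23256 g(19,-3)=63954 g(19,-1)=88502 g(19,1)=91409 g(19,3)=75411 g(19,5)=50369 g(19,7)=27131 g(19,9)=11628 g(19,11)=3876 g(19,13)=969 g(19,15)=171 g(19,17)=19 g(19,19)=1
t=20: g(20,-4)=87210 g(20,-2)=152456 g(20,0)=179911 g(20,2)=166820 g(20,4)=125780 g(20,6)=77500 g(20,8)=38759 g(20,10)=15504 g(20,12)=4845 g(20,14)=1140 g(20,16)=190 g(20,18)=20 g(20,20)=1
t=21: g(21,-5)=87210 g(21,-3)=239666 g(21,-1)=332367 g(21,1)=346731 g(21,3)=292600 g(21,5)=203280 g(21,7)=116259 g(21,9)=54263 g(21,11)=20349 g(21,13)=5985 g(21,15)=1330 g(21,17)=210 g(21,19)=21 g(21,21)=1
t=22: g(22,-4)=326876 g(22,-2)=572033 g(22,0)=679098 g(22,2)=639331 g(22,4)=495880 g(22,6)=319539 g(22,8)=170522 g(22,10)=74612 g(22,12)=26334 g(22,14)=7315 g(22,16)=1540 g(22,18)=231 g(22,20)=22 g(22,22)=1
t=23: g(23,-5)=326876 g(23,-3)=898909 g(23,-1)=1251131 g(23,1)=1318429 g(23,3)=1135211 g(23,5)=815419 g(23,7)=490061 g(23,9)=245134 g(23,11)=100946 g(23,13)=33649 g(23,15)=8855 g(23,17)=1771 g(23,19)=253 g(23,21)=23 g(23,23)=1
Paths never hitting -6: Σ_s g(23,s) = 6626668
Paths hitting -6: 2^23 - 6626668 = 1761940
P = 1761940/8388608 = 440485/2097152

Answer: 440485/2097152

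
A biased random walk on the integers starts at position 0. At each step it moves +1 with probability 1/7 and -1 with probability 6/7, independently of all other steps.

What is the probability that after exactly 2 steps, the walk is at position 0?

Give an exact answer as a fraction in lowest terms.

Answer: 12/49

Derivation:
To be at 0 after 2 steps: need exactly 1 step of +1 and 1 of -1.
Number of such sequences: C(2,1) = 2
Each has probability (1/7)^1 · (6/7)^1 = 6/49
P = 2 · 6/49 = 12/49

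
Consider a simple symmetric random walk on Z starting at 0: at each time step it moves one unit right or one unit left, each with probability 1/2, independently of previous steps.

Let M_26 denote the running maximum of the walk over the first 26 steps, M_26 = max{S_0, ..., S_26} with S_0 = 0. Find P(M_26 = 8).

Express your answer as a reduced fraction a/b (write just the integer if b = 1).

Let M_26 = max(S_0,...,S_26). Use the reflection principle: for j ≥ 1, #{paths with M_26 ≥ j} = #{S_26 ≥ j} + #{S_26 ≥ j+1}.
By reflection, #{M_26 ≥ 8} = #{S_26 ≥ 8} + #{S_26 ≥ 9} = 5658537 + 2533987 = 8192524.
#{M_26 ≥ 9} = #{S_26 ≥ 9} + #{S_26 ≥ 10} = 2533987 + 2533987 = 5067974.
#{M_26 = 8} = 8192524 - 5067974 = 3124550.
P(M_26 = 8) = 3124550/67108864 = 1562275/33554432

Answer: 1562275/33554432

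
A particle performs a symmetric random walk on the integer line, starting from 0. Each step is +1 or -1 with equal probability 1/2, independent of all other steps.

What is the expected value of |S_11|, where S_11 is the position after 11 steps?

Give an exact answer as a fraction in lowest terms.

S_11 takes values m ≡ 1 (mod 2) with |m| ≤ 11; P(S_11=m) = C(11,(11+m)/2)/2^11.
Total paths: 2^11 = 2048
Distribution: P(S=-11)=1/2048, P(S=-9)=11/2048, P(S=-7)=55/2048, P(S=-5)=165/2048, P(S=-3)=330/2048, P(S=-1)=462/2048, P(S=1)=462/2048, P(S=3)=330/2048, P(S=5)=165/2048, P(S=7)=55/2048, P(S=9)=11/2048, P(S=11)=1/2048
E[|S_11|] = Σ_m |m|·P(S_11=m) = 5544/2048 = 693/256

Answer: 693/256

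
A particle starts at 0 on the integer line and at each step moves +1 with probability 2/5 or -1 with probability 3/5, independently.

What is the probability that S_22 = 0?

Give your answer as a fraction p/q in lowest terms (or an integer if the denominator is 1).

To be at 0 after 22 steps: need exactly 11 steps of +1 and 11 of -1.
Number of such sequences: C(22,11) = 705432
Each has probability (2/5)^11 · (3/5)^11 = 362797056/2384185791015625
P = 705432 · 362797056/2384185791015625 = 255928652808192/2384185791015625

Answer: 255928652808192/2384185791015625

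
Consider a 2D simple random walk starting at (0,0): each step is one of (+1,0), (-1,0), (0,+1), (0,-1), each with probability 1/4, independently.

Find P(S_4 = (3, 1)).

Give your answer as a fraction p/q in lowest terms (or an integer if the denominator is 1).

Let h be the number of horizontal steps (so 4-h are vertical). To end at (3,1) need (h+3)/2 right-steps and ((4-h)+1)/2 up-steps.
Sum over h with 3 ≤ h ≤ 3, h ≡ 1 (mod 2), 4-h ≡ 1 (mod 2):
h=3: C(4,3)·C(3,3)·C(1,1) = 4·1·1 = 4
Total favorable: 4
Total paths: 4^4 = 256
P = 4/256 = 1/64

Answer: 1/64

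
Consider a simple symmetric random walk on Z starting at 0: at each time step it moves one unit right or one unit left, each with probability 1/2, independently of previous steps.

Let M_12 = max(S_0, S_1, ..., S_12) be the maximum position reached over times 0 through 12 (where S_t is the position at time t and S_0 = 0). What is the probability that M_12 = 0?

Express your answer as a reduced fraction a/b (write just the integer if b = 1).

Let M_12 = max(S_0,...,S_12). Use the reflection principle: for j ≥ 1, #{paths with M_12 ≥ j} = #{S_12 ≥ j} + #{S_12 ≥ j+1}.
P(M_12 ≥ 0) = 1 since S_0 = 0, so #{M_12 ≥ 0} = 4096.
#{M_12 ≥ 1} = #{S_12 ≥ 1} + #{S_12 ≥ 2} = 1586 + 1586 = 3172.
#{M_12 = 0} = 4096 - 3172 = 924.
P(M_12 = 0) = 924/4096 = 231/1024

Answer: 231/1024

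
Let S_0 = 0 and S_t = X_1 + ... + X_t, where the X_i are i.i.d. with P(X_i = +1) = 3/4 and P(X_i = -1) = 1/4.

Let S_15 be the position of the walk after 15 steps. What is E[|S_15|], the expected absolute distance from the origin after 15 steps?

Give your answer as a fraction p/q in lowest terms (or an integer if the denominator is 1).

S_15 takes values m ≡ 1 (mod 2) with |m| ≤ 15; P(S_15=m) = C(15,(15+m)/2) · (3/4)^((15+m)/2) · (1/4)^((15-m)/2).
Distribution: P(S=-15)=1/1073741824, P(S=-13)=45/1073741824, P(S=-11)=945/1073741824, P(S=-9)=12285/1073741824, P(S=-7)=110565/1073741824, P(S=-5)=729729/1073741824, P(S=-3)=3648645/1073741824, P(S=-1)=14073345/1073741824, P(S=1)=42220035/1073741824, P(S=3)=98513415/1073741824, P(S=5)=177324147/1073741824, P(S=7)=241805655/1073741824, P(S=9)=241805655/1073741824, P(S=11)=167403915/1073741824, P(S=13)=71744535/1073741824, P(S=15)=14348907/1073741824
E[|S_15|] = Σ_m |m|·P(S_15=m) = 253505955/33554432

Answer: 253505955/33554432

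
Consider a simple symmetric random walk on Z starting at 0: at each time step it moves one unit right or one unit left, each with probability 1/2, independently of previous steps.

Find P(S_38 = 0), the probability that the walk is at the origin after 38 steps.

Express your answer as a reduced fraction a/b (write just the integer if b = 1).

Answer: 4418157975/34359738368

Derivation:
To return to 0 after 38 steps: need exactly 19 steps of +1 and 19 of -1.
Favorable paths: C(38,19) = 35345263800
Total paths: 2^38 = 274877906944
P = 35345263800/274877906944 = 4418157975/34359738368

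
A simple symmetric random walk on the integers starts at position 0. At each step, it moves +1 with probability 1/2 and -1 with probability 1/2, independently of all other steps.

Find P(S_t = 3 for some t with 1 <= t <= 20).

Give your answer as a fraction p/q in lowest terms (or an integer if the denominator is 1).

Answer: 131975/262144

Derivation:
Count via complement. Let g(t,s) = #length-t paths at position s with S_1..S_t all ≠ 3.
g(t,s) = g(t-1,s-1) + g(t-1,s+1) for s ≠ 3; g(t,3) = 0.
t=0: g(0,0)=1
t=1: g(1,-1)=1 g(1,1)=1
t=2: g(2,-2)=1 g(2,0)=2 g(2,2)=1
t=3: g(3,-3)=1 g(3,-1)=3 g(3,1)=3
t=4: g(4,-4)=1 g(4,-2)=4 g(4,0)=6 g(4,2)=3
t=5: g(5,-5)=1 g(5,-3)=5 g(5,-1)=10 g(5,1)=9
t=6: g(6,-6)=1 g(6,-4)=6 g(6,-2)=15 g(6,0)=19 g(6,2)=9
t=7: g(7,-7)=1 g(7,-5)=7 g(7,-3)=21 g(7,-1)=34 g(7,1)=28
t=8: g(8,-8)=1 g(8,-6)=8 g(8,-4)=28 g(8,-2)=55 g(8,0)=62 g(8,2)=28
t=9: g(9,-9)=1 g(9,-7)=9 g(9,-5)=36 g(9,-3)=83 g(9,-1)=117 g(9,1)=90
t=10: g(10,-10)=1 g(10,-8)=10 g(10,-6)=45 g(10,-4)=119 g(10,-2)=200 g(10,0)=207 g(10,2)=90
t=11: g(11,-11)=1 g(11,-9)=11 g(11,-7)=55 g(11,-5)=164 g(11,-3)=319 g(11,-1)=407 g(11,1)=297
t=12: g(12,-12)=1 g(12,-10)=12 g(12,-8)=66 g(12,-6)=219 g(12,-4)=483 g(12,-2)=726 g(12,0)=704 g(12,2)=297
t=13: g(13,-13)=1 g(13,-11)=13 g(13,-9)=78 g(13,-7)=285 g(13,-5)=702 g(13,-3)=1209 g(13,-1)=1430 g(13,1)=1001
t=14: g(14,-14)=1 g(14,-12)=14 g(14,-10)=91 g(14,-8)=363 g(14,-6)=987 g(14,-4)=1911 g(14,-2)=2639 g(14,0)=2431 g(14,2)=1001
t=15: g(15,-15)=1 g(15,-13)=15 g(15,-11)=105 g(15,-9)=454 g(15,-7)=1350 g(15,-5)=2898 g(15,-3)=4550 g(15,-1)=5070 g(15,1)=3432
t=16: g(16,-16)=1 g(16,-14)=16 g(16,-12)=120 g(16,-10)=559 g(16,-8)=1804 g(16,-6)=4248 g(16,-4)=7448 g(16,-2)=9620 g(16,0)=8502 g(16,2)=3432
t=17: g(17,-17)=1 g(17,-15)=17 g(17,-13)=136 g(17,-11)=679 g(17,-9)=2363 g(17,-7)=6052 g(17,-5)=11696 g(17,-3)=17068 g(17,-1)=18122 g(17,1)=11934
t=18: g(18,-18)=1 g(18,-16)=18 g(18,-14)=153 g(18,-12)=815 g(18,-10)=3042 g(18,-8)=8415 g(18,-6)=17748 g(18,-4)=28764 g(18,-2)=35190 g(18,0)=30056 g(18,2)=11934
t=19: g(19,-19)=1 g(19,-17)=19 g(19,-15)=171 g(19,-13)=968 g(19,-11)=3857 g(19,-9)=11457 g(19,-7)=26163 g(19,-5)=46512 g(19,-3)=63954 g(19,-1)=65246 g(19,1)=41990
t=20: g(20,-20)=1 g(20,-18)=20 g(20,-16)=190 g(20,-14)=1139 g(20,-12)=4825 g(20,-10)=15314 g(20,-8)=37620 g(20,-6)=72675 g(20,-4)=110466 g(20,-2)=129200 g(20,0)=107236 g(20,2)=41990
Paths never hitting 3: Σ_s g(20,s) = 520676
Paths hitting 3: 2^20 - 520676 = 527900
P = 527900/1048576 = 131975/262144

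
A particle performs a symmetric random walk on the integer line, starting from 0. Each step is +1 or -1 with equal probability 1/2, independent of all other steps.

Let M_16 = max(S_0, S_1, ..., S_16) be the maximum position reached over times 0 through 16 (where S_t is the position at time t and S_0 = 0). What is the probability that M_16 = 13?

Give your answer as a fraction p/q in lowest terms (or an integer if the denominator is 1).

Let M_16 = max(S_0,...,S_16). Use the reflection principle: for j ≥ 1, #{paths with M_16 ≥ j} = #{S_16 ≥ j} + #{S_16 ≥ j+1}.
By reflection, #{M_16 ≥ 13} = #{S_16 ≥ 13} + #{S_16 ≥ 14} = 17 + 17 = 34.
#{M_16 ≥ 14} = #{S_16 ≥ 14} + #{S_16 ≥ 15} = 17 + 1 = 18.
#{M_16 = 13} = 34 - 18 = 16.
P(M_16 = 13) = 16/65536 = 1/4096

Answer: 1/4096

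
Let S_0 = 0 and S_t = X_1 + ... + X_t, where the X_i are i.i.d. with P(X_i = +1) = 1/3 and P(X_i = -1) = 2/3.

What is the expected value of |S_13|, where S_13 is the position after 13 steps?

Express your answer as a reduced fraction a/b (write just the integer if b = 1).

S_13 takes values m ≡ 1 (mod 2) with |m| ≤ 13; P(S_13=m) = C(13,(13+m)/2) · (1/3)^((13+m)/2) · (2/3)^((13-m)/2).
Distribution: P(S=-13)=8192/1594323, P(S=-11)=53248/1594323, P(S=-9)=53248/531441, P(S=-7)=292864/1594323, P(S=-5)=366080/1594323, P(S=-3)=36608/177147, P(S=-1)=73216/531441, P(S=1)=36608/531441, P(S=3)=4576/177147, P(S=5)=11440/1594323, P(S=7)=2288/1594323, P(S=9)=104/531441, P(S=11)=26/1594323, P(S=13)=1/1594323
E[|S_13|] = Σ_m |m|·P(S_13=m) = 836459/177147

Answer: 836459/177147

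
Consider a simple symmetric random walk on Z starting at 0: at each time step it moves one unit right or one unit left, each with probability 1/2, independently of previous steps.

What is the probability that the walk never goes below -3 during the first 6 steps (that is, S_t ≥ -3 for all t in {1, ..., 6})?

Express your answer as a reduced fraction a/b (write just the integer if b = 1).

Answer: 7/8

Derivation:
Let f(t,s) = #length-t paths at position s with S_1..S_t all ≥ -3.
f(t,s) = f(t-1,s-1) + f(t-1,s+1) for s ≥ -3; f(t,s) = 0 for s < -3.
t=0: f(0,0)=1
t=1: f(1,-1)=1 f(1,1)=1
t=2: f(2,-2)=1 f(2,0)=2 f(2,2)=1
t=3: f(3,-3)=1 f(3,-1)=3 f(3,1)=3 f(3,3)=1
t=4: f(4,-2)=4 f(4,0)=6 f(4,2)=4 f(4,4)=1
t=5: f(5,-3)=4 f(5,-1)=10 f(5,1)=10 f(5,3)=5 f(5,5)=1
t=6: f(6,-2)=14 f(6,0)=20 f(6,2)=15 f(6,4)=6 f(6,6)=1
Σ_s f(6,s) = 56
P = 56/64 = 7/8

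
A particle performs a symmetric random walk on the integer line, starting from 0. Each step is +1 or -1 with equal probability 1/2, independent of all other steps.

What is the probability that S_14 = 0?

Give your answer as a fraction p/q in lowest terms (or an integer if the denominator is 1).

Answer: 429/2048

Derivation:
To return to 0 after 14 steps: need exactly 7 steps of +1 and 7 of -1.
Favorable paths: C(14,7) = 3432
Total paths: 2^14 = 16384
P = 3432/16384 = 429/2048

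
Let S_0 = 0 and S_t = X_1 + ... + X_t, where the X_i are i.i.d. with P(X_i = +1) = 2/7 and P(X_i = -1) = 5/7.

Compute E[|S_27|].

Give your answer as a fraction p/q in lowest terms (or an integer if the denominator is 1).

S_27 takes values m ≡ 1 (mod 2) with |m| ≤ 27; P(S_27=m) = C(27,(27+m)/2) · (2/7)^((27+m)/2) · (5/7)^((27-m)/2).
Distribution: P(S=-27)=7450580596923828125/65712362363534280139543, P(S=-25)=80466270446777343750/65712362363534280139543, P(S=-23)=418424606323242187500/65712362363534280139543, P(S=-21)=1394748687744140625000/65712362363534280139543, P(S=-19)=3347396850585937500000/65712362363534280139543, P(S=-17)=6159210205078125000000/65712362363534280139543, P(S=-15)=9033508300781250000000/65712362363534280139543, P(S=-13)=10840209960937500000000/65712362363534280139543, P(S=-11)=10840209960937500000000/65712362363534280139543, P(S=-9)=9153955078125000000000/65712362363534280139543, P(S=-7)=6590847656250000000000/65712362363534280139543, P(S=-5)=4074342187500000000000/65712362363534280139543, P(S=-3)=2172982500000000000000/65712362363534280139543, P(S=-1)=1002915000000000000000/65712362363534280139543, P(S=1)=401166000000000000000/65712362363534280139543, P(S=3)=139070880000000000000/65712362363534280139543, P(S=5)=41721264000000000000/65712362363534280139543, P(S=7)=10798444800000000000/65712362363534280139543, P(S=9)=2399654400000000000/65712362363534280139543, P(S=11)=454671360000000000/65712362363534280139543, P(S=13)=72747417600000000/65712362363534280139543, P(S=15)=9699655680000000/65712362363534280139543, P(S=17)=1058144256000000/65712362363534280139543, P(S=19)=92012544000000/65712362363534280139543, P(S=21)=6134169600000/65712362363534280139543, P(S=23)=294440140800/65712362363534280139543, P(S=25)=9059696640/65712362363534280139543, P(S=27)=134217728/65712362363534280139543
E[|S_27|] = Σ_m |m|·P(S_27=m) = 15564213759455858714769/1341068619663964900807

Answer: 15564213759455858714769/1341068619663964900807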